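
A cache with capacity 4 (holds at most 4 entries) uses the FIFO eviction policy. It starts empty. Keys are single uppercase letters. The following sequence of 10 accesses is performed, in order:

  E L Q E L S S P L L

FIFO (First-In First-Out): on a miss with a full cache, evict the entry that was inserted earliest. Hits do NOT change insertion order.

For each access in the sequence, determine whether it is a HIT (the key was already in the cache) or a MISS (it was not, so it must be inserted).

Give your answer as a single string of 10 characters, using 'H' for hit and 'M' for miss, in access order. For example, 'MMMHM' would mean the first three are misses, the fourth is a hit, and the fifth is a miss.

Answer: MMMHHMHMHH

Derivation:
FIFO simulation (capacity=4):
  1. access E: MISS. Cache (old->new): [E]
  2. access L: MISS. Cache (old->new): [E L]
  3. access Q: MISS. Cache (old->new): [E L Q]
  4. access E: HIT. Cache (old->new): [E L Q]
  5. access L: HIT. Cache (old->new): [E L Q]
  6. access S: MISS. Cache (old->new): [E L Q S]
  7. access S: HIT. Cache (old->new): [E L Q S]
  8. access P: MISS, evict E. Cache (old->new): [L Q S P]
  9. access L: HIT. Cache (old->new): [L Q S P]
  10. access L: HIT. Cache (old->new): [L Q S P]
Total: 5 hits, 5 misses, 1 evictions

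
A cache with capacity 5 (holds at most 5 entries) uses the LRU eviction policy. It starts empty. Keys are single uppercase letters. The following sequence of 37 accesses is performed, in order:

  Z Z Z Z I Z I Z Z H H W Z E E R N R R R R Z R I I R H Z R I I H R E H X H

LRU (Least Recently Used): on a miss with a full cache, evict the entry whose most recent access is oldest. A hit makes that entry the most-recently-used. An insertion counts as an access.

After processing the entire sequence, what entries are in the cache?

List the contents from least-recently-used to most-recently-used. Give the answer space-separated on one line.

Answer: I R E X H

Derivation:
LRU simulation (capacity=5):
  1. access Z: MISS. Cache (LRU->MRU): [Z]
  2. access Z: HIT. Cache (LRU->MRU): [Z]
  3. access Z: HIT. Cache (LRU->MRU): [Z]
  4. access Z: HIT. Cache (LRU->MRU): [Z]
  5. access I: MISS. Cache (LRU->MRU): [Z I]
  6. access Z: HIT. Cache (LRU->MRU): [I Z]
  7. access I: HIT. Cache (LRU->MRU): [Z I]
  8. access Z: HIT. Cache (LRU->MRU): [I Z]
  9. access Z: HIT. Cache (LRU->MRU): [I Z]
  10. access H: MISS. Cache (LRU->MRU): [I Z H]
  11. access H: HIT. Cache (LRU->MRU): [I Z H]
  12. access W: MISS. Cache (LRU->MRU): [I Z H W]
  13. access Z: HIT. Cache (LRU->MRU): [I H W Z]
  14. access E: MISS. Cache (LRU->MRU): [I H W Z E]
  15. access E: HIT. Cache (LRU->MRU): [I H W Z E]
  16. access R: MISS, evict I. Cache (LRU->MRU): [H W Z E R]
  17. access N: MISS, evict H. Cache (LRU->MRU): [W Z E R N]
  18. access R: HIT. Cache (LRU->MRU): [W Z E N R]
  19. access R: HIT. Cache (LRU->MRU): [W Z E N R]
  20. access R: HIT. Cache (LRU->MRU): [W Z E N R]
  21. access R: HIT. Cache (LRU->MRU): [W Z E N R]
  22. access Z: HIT. Cache (LRU->MRU): [W E N R Z]
  23. access R: HIT. Cache (LRU->MRU): [W E N Z R]
  24. access I: MISS, evict W. Cache (LRU->MRU): [E N Z R I]
  25. access I: HIT. Cache (LRU->MRU): [E N Z R I]
  26. access R: HIT. Cache (LRU->MRU): [E N Z I R]
  27. access H: MISS, evict E. Cache (LRU->MRU): [N Z I R H]
  28. access Z: HIT. Cache (LRU->MRU): [N I R H Z]
  29. access R: HIT. Cache (LRU->MRU): [N I H Z R]
  30. access I: HIT. Cache (LRU->MRU): [N H Z R I]
  31. access I: HIT. Cache (LRU->MRU): [N H Z R I]
  32. access H: HIT. Cache (LRU->MRU): [N Z R I H]
  33. access R: HIT. Cache (LRU->MRU): [N Z I H R]
  34. access E: MISS, evict N. Cache (LRU->MRU): [Z I H R E]
  35. access H: HIT. Cache (LRU->MRU): [Z I R E H]
  36. access X: MISS, evict Z. Cache (LRU->MRU): [I R E H X]
  37. access H: HIT. Cache (LRU->MRU): [I R E X H]
Total: 26 hits, 11 misses, 6 evictions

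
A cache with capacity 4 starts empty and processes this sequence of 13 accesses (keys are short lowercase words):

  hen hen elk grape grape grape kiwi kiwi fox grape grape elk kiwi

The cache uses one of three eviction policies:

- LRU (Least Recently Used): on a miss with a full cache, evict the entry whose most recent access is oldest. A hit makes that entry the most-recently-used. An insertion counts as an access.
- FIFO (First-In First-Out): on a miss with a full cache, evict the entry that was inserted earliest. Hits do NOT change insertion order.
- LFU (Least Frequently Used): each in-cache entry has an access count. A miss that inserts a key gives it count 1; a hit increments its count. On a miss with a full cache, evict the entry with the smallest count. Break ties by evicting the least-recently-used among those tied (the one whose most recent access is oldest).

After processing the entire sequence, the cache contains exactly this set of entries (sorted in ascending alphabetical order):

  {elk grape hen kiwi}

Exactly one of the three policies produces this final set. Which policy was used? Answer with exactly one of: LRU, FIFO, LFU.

Simulating under each policy and comparing final sets:
  LRU: final set = {elk fox grape kiwi} -> differs
  FIFO: final set = {elk fox grape kiwi} -> differs
  LFU: final set = {elk grape hen kiwi} -> MATCHES target
Only LFU produces the target set.

Answer: LFU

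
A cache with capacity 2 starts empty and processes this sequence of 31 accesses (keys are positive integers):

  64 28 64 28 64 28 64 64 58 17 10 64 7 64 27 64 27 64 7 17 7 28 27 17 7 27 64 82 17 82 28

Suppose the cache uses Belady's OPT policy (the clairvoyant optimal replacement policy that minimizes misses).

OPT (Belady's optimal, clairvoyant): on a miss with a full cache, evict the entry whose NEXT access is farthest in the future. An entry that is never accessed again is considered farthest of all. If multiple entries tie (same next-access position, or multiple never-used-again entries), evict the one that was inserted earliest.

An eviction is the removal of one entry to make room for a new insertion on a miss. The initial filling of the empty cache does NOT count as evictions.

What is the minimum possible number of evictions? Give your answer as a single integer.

Answer: 14

Derivation:
OPT (Belady) simulation (capacity=2):
  1. access 64: MISS. Cache: [64]
  2. access 28: MISS. Cache: [64 28]
  3. access 64: HIT. Next use of 64: step 5. Cache: [64 28]
  4. access 28: HIT. Next use of 28: step 6. Cache: [64 28]
  5. access 64: HIT. Next use of 64: step 7. Cache: [64 28]
  6. access 28: HIT. Next use of 28: step 22. Cache: [64 28]
  7. access 64: HIT. Next use of 64: step 8. Cache: [64 28]
  8. access 64: HIT. Next use of 64: step 12. Cache: [64 28]
  9. access 58: MISS, evict 28 (next use: step 22). Cache: [64 58]
  10. access 17: MISS, evict 58 (next use: never). Cache: [64 17]
  11. access 10: MISS, evict 17 (next use: step 20). Cache: [64 10]
  12. access 64: HIT. Next use of 64: step 14. Cache: [64 10]
  13. access 7: MISS, evict 10 (next use: never). Cache: [64 7]
  14. access 64: HIT. Next use of 64: step 16. Cache: [64 7]
  15. access 27: MISS, evict 7 (next use: step 19). Cache: [64 27]
  16. access 64: HIT. Next use of 64: step 18. Cache: [64 27]
  17. access 27: HIT. Next use of 27: step 23. Cache: [64 27]
  18. access 64: HIT. Next use of 64: step 27. Cache: [64 27]
  19. access 7: MISS, evict 64 (next use: step 27). Cache: [27 7]
  20. access 17: MISS, evict 27 (next use: step 23). Cache: [7 17]
  21. access 7: HIT. Next use of 7: step 25. Cache: [7 17]
  22. access 28: MISS, evict 7 (next use: step 25). Cache: [17 28]
  23. access 27: MISS, evict 28 (next use: step 31). Cache: [17 27]
  24. access 17: HIT. Next use of 17: step 29. Cache: [17 27]
  25. access 7: MISS, evict 17 (next use: step 29). Cache: [27 7]
  26. access 27: HIT. Next use of 27: never. Cache: [27 7]
  27. access 64: MISS, evict 27 (next use: never). Cache: [7 64]
  28. access 82: MISS, evict 7 (next use: never). Cache: [64 82]
  29. access 17: MISS, evict 64 (next use: never). Cache: [82 17]
  30. access 82: HIT. Next use of 82: never. Cache: [82 17]
  31. access 28: MISS, evict 82 (next use: never). Cache: [17 28]
Total: 15 hits, 16 misses, 14 evictions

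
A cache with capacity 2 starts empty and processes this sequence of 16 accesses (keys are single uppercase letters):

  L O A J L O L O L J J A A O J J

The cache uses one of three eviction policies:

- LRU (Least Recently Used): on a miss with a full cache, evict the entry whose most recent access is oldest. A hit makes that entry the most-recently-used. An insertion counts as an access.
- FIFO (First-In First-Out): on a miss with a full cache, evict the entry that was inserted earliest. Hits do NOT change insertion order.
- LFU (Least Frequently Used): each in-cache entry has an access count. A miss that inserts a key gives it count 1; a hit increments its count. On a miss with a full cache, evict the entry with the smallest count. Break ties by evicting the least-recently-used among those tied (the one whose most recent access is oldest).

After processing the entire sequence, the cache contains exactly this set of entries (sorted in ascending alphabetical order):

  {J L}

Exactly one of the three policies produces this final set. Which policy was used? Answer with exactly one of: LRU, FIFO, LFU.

Answer: LFU

Derivation:
Simulating under each policy and comparing final sets:
  LRU: final set = {J O} -> differs
  FIFO: final set = {J O} -> differs
  LFU: final set = {J L} -> MATCHES target
Only LFU produces the target set.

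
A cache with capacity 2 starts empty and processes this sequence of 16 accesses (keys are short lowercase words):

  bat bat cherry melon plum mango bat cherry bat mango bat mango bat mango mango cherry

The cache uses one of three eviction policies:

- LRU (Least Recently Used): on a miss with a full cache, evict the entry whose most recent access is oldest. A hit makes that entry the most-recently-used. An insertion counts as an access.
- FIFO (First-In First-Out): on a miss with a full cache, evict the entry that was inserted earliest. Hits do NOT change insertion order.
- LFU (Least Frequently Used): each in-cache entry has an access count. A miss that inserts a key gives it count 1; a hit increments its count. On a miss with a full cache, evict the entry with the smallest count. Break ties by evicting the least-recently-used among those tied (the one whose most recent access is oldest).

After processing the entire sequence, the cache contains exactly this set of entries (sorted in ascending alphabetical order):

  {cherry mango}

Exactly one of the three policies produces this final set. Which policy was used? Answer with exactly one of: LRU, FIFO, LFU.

Answer: LRU

Derivation:
Simulating under each policy and comparing final sets:
  LRU: final set = {cherry mango} -> MATCHES target
  FIFO: final set = {bat cherry} -> differs
  LFU: final set = {bat cherry} -> differs
Only LRU produces the target set.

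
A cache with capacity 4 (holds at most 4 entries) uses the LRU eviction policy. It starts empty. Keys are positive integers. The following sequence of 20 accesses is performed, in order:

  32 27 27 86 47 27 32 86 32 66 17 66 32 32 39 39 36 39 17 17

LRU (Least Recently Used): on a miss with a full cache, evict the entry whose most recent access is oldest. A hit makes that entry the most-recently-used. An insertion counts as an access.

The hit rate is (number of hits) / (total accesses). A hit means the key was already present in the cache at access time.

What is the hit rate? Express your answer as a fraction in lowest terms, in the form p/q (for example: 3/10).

Answer: 11/20

Derivation:
LRU simulation (capacity=4):
  1. access 32: MISS. Cache (LRU->MRU): [32]
  2. access 27: MISS. Cache (LRU->MRU): [32 27]
  3. access 27: HIT. Cache (LRU->MRU): [32 27]
  4. access 86: MISS. Cache (LRU->MRU): [32 27 86]
  5. access 47: MISS. Cache (LRU->MRU): [32 27 86 47]
  6. access 27: HIT. Cache (LRU->MRU): [32 86 47 27]
  7. access 32: HIT. Cache (LRU->MRU): [86 47 27 32]
  8. access 86: HIT. Cache (LRU->MRU): [47 27 32 86]
  9. access 32: HIT. Cache (LRU->MRU): [47 27 86 32]
  10. access 66: MISS, evict 47. Cache (LRU->MRU): [27 86 32 66]
  11. access 17: MISS, evict 27. Cache (LRU->MRU): [86 32 66 17]
  12. access 66: HIT. Cache (LRU->MRU): [86 32 17 66]
  13. access 32: HIT. Cache (LRU->MRU): [86 17 66 32]
  14. access 32: HIT. Cache (LRU->MRU): [86 17 66 32]
  15. access 39: MISS, evict 86. Cache (LRU->MRU): [17 66 32 39]
  16. access 39: HIT. Cache (LRU->MRU): [17 66 32 39]
  17. access 36: MISS, evict 17. Cache (LRU->MRU): [66 32 39 36]
  18. access 39: HIT. Cache (LRU->MRU): [66 32 36 39]
  19. access 17: MISS, evict 66. Cache (LRU->MRU): [32 36 39 17]
  20. access 17: HIT. Cache (LRU->MRU): [32 36 39 17]
Total: 11 hits, 9 misses, 5 evictions

Hit rate = 11/20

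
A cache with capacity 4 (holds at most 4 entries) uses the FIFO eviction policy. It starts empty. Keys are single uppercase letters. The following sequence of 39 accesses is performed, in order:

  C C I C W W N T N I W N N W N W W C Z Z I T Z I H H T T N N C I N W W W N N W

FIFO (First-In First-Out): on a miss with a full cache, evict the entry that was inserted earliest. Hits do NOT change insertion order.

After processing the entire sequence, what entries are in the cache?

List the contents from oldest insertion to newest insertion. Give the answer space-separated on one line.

FIFO simulation (capacity=4):
  1. access C: MISS. Cache (old->new): [C]
  2. access C: HIT. Cache (old->new): [C]
  3. access I: MISS. Cache (old->new): [C I]
  4. access C: HIT. Cache (old->new): [C I]
  5. access W: MISS. Cache (old->new): [C I W]
  6. access W: HIT. Cache (old->new): [C I W]
  7. access N: MISS. Cache (old->new): [C I W N]
  8. access T: MISS, evict C. Cache (old->new): [I W N T]
  9. access N: HIT. Cache (old->new): [I W N T]
  10. access I: HIT. Cache (old->new): [I W N T]
  11. access W: HIT. Cache (old->new): [I W N T]
  12. access N: HIT. Cache (old->new): [I W N T]
  13. access N: HIT. Cache (old->new): [I W N T]
  14. access W: HIT. Cache (old->new): [I W N T]
  15. access N: HIT. Cache (old->new): [I W N T]
  16. access W: HIT. Cache (old->new): [I W N T]
  17. access W: HIT. Cache (old->new): [I W N T]
  18. access C: MISS, evict I. Cache (old->new): [W N T C]
  19. access Z: MISS, evict W. Cache (old->new): [N T C Z]
  20. access Z: HIT. Cache (old->new): [N T C Z]
  21. access I: MISS, evict N. Cache (old->new): [T C Z I]
  22. access T: HIT. Cache (old->new): [T C Z I]
  23. access Z: HIT. Cache (old->new): [T C Z I]
  24. access I: HIT. Cache (old->new): [T C Z I]
  25. access H: MISS, evict T. Cache (old->new): [C Z I H]
  26. access H: HIT. Cache (old->new): [C Z I H]
  27. access T: MISS, evict C. Cache (old->new): [Z I H T]
  28. access T: HIT. Cache (old->new): [Z I H T]
  29. access N: MISS, evict Z. Cache (old->new): [I H T N]
  30. access N: HIT. Cache (old->new): [I H T N]
  31. access C: MISS, evict I. Cache (old->new): [H T N C]
  32. access I: MISS, evict H. Cache (old->new): [T N C I]
  33. access N: HIT. Cache (old->new): [T N C I]
  34. access W: MISS, evict T. Cache (old->new): [N C I W]
  35. access W: HIT. Cache (old->new): [N C I W]
  36. access W: HIT. Cache (old->new): [N C I W]
  37. access N: HIT. Cache (old->new): [N C I W]
  38. access N: HIT. Cache (old->new): [N C I W]
  39. access W: HIT. Cache (old->new): [N C I W]
Total: 25 hits, 14 misses, 10 evictions

Answer: N C I W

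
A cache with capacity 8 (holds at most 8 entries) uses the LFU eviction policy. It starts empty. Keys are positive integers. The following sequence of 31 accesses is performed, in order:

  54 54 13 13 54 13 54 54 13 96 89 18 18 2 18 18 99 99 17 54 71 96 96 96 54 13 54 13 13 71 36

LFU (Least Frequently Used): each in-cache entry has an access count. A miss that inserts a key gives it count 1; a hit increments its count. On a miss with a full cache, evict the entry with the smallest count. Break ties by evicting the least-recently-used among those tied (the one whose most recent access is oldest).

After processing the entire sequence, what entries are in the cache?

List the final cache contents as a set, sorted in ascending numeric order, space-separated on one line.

Answer: 13 17 18 36 54 71 96 99

Derivation:
LFU simulation (capacity=8):
  1. access 54: MISS. Cache: [54(c=1)]
  2. access 54: HIT, count now 2. Cache: [54(c=2)]
  3. access 13: MISS. Cache: [13(c=1) 54(c=2)]
  4. access 13: HIT, count now 2. Cache: [54(c=2) 13(c=2)]
  5. access 54: HIT, count now 3. Cache: [13(c=2) 54(c=3)]
  6. access 13: HIT, count now 3. Cache: [54(c=3) 13(c=3)]
  7. access 54: HIT, count now 4. Cache: [13(c=3) 54(c=4)]
  8. access 54: HIT, count now 5. Cache: [13(c=3) 54(c=5)]
  9. access 13: HIT, count now 4. Cache: [13(c=4) 54(c=5)]
  10. access 96: MISS. Cache: [96(c=1) 13(c=4) 54(c=5)]
  11. access 89: MISS. Cache: [96(c=1) 89(c=1) 13(c=4) 54(c=5)]
  12. access 18: MISS. Cache: [96(c=1) 89(c=1) 18(c=1) 13(c=4) 54(c=5)]
  13. access 18: HIT, count now 2. Cache: [96(c=1) 89(c=1) 18(c=2) 13(c=4) 54(c=5)]
  14. access 2: MISS. Cache: [96(c=1) 89(c=1) 2(c=1) 18(c=2) 13(c=4) 54(c=5)]
  15. access 18: HIT, count now 3. Cache: [96(c=1) 89(c=1) 2(c=1) 18(c=3) 13(c=4) 54(c=5)]
  16. access 18: HIT, count now 4. Cache: [96(c=1) 89(c=1) 2(c=1) 13(c=4) 18(c=4) 54(c=5)]
  17. access 99: MISS. Cache: [96(c=1) 89(c=1) 2(c=1) 99(c=1) 13(c=4) 18(c=4) 54(c=5)]
  18. access 99: HIT, count now 2. Cache: [96(c=1) 89(c=1) 2(c=1) 99(c=2) 13(c=4) 18(c=4) 54(c=5)]
  19. access 17: MISS. Cache: [96(c=1) 89(c=1) 2(c=1) 17(c=1) 99(c=2) 13(c=4) 18(c=4) 54(c=5)]
  20. access 54: HIT, count now 6. Cache: [96(c=1) 89(c=1) 2(c=1) 17(c=1) 99(c=2) 13(c=4) 18(c=4) 54(c=6)]
  21. access 71: MISS, evict 96(c=1). Cache: [89(c=1) 2(c=1) 17(c=1) 71(c=1) 99(c=2) 13(c=4) 18(c=4) 54(c=6)]
  22. access 96: MISS, evict 89(c=1). Cache: [2(c=1) 17(c=1) 71(c=1) 96(c=1) 99(c=2) 13(c=4) 18(c=4) 54(c=6)]
  23. access 96: HIT, count now 2. Cache: [2(c=1) 17(c=1) 71(c=1) 99(c=2) 96(c=2) 13(c=4) 18(c=4) 54(c=6)]
  24. access 96: HIT, count now 3. Cache: [2(c=1) 17(c=1) 71(c=1) 99(c=2) 96(c=3) 13(c=4) 18(c=4) 54(c=6)]
  25. access 54: HIT, count now 7. Cache: [2(c=1) 17(c=1) 71(c=1) 99(c=2) 96(c=3) 13(c=4) 18(c=4) 54(c=7)]
  26. access 13: HIT, count now 5. Cache: [2(c=1) 17(c=1) 71(c=1) 99(c=2) 96(c=3) 18(c=4) 13(c=5) 54(c=7)]
  27. access 54: HIT, count now 8. Cache: [2(c=1) 17(c=1) 71(c=1) 99(c=2) 96(c=3) 18(c=4) 13(c=5) 54(c=8)]
  28. access 13: HIT, count now 6. Cache: [2(c=1) 17(c=1) 71(c=1) 99(c=2) 96(c=3) 18(c=4) 13(c=6) 54(c=8)]
  29. access 13: HIT, count now 7. Cache: [2(c=1) 17(c=1) 71(c=1) 99(c=2) 96(c=3) 18(c=4) 13(c=7) 54(c=8)]
  30. access 71: HIT, count now 2. Cache: [2(c=1) 17(c=1) 99(c=2) 71(c=2) 96(c=3) 18(c=4) 13(c=7) 54(c=8)]
  31. access 36: MISS, evict 2(c=1). Cache: [17(c=1) 36(c=1) 99(c=2) 71(c=2) 96(c=3) 18(c=4) 13(c=7) 54(c=8)]
Total: 20 hits, 11 misses, 3 evictions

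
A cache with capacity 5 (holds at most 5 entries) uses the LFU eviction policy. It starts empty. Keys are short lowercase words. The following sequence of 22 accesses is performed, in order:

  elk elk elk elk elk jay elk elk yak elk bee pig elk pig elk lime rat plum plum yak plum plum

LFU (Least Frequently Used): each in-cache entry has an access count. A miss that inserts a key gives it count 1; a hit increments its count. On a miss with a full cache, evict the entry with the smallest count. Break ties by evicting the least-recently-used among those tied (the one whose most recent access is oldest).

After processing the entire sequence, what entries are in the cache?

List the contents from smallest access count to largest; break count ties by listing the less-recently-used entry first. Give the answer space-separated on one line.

Answer: rat yak pig plum elk

Derivation:
LFU simulation (capacity=5):
  1. access elk: MISS. Cache: [elk(c=1)]
  2. access elk: HIT, count now 2. Cache: [elk(c=2)]
  3. access elk: HIT, count now 3. Cache: [elk(c=3)]
  4. access elk: HIT, count now 4. Cache: [elk(c=4)]
  5. access elk: HIT, count now 5. Cache: [elk(c=5)]
  6. access jay: MISS. Cache: [jay(c=1) elk(c=5)]
  7. access elk: HIT, count now 6. Cache: [jay(c=1) elk(c=6)]
  8. access elk: HIT, count now 7. Cache: [jay(c=1) elk(c=7)]
  9. access yak: MISS. Cache: [jay(c=1) yak(c=1) elk(c=7)]
  10. access elk: HIT, count now 8. Cache: [jay(c=1) yak(c=1) elk(c=8)]
  11. access bee: MISS. Cache: [jay(c=1) yak(c=1) bee(c=1) elk(c=8)]
  12. access pig: MISS. Cache: [jay(c=1) yak(c=1) bee(c=1) pig(c=1) elk(c=8)]
  13. access elk: HIT, count now 9. Cache: [jay(c=1) yak(c=1) bee(c=1) pig(c=1) elk(c=9)]
  14. access pig: HIT, count now 2. Cache: [jay(c=1) yak(c=1) bee(c=1) pig(c=2) elk(c=9)]
  15. access elk: HIT, count now 10. Cache: [jay(c=1) yak(c=1) bee(c=1) pig(c=2) elk(c=10)]
  16. access lime: MISS, evict jay(c=1). Cache: [yak(c=1) bee(c=1) lime(c=1) pig(c=2) elk(c=10)]
  17. access rat: MISS, evict yak(c=1). Cache: [bee(c=1) lime(c=1) rat(c=1) pig(c=2) elk(c=10)]
  18. access plum: MISS, evict bee(c=1). Cache: [lime(c=1) rat(c=1) plum(c=1) pig(c=2) elk(c=10)]
  19. access plum: HIT, count now 2. Cache: [lime(c=1) rat(c=1) pig(c=2) plum(c=2) elk(c=10)]
  20. access yak: MISS, evict lime(c=1). Cache: [rat(c=1) yak(c=1) pig(c=2) plum(c=2) elk(c=10)]
  21. access plum: HIT, count now 3. Cache: [rat(c=1) yak(c=1) pig(c=2) plum(c=3) elk(c=10)]
  22. access plum: HIT, count now 4. Cache: [rat(c=1) yak(c=1) pig(c=2) plum(c=4) elk(c=10)]
Total: 13 hits, 9 misses, 4 evictions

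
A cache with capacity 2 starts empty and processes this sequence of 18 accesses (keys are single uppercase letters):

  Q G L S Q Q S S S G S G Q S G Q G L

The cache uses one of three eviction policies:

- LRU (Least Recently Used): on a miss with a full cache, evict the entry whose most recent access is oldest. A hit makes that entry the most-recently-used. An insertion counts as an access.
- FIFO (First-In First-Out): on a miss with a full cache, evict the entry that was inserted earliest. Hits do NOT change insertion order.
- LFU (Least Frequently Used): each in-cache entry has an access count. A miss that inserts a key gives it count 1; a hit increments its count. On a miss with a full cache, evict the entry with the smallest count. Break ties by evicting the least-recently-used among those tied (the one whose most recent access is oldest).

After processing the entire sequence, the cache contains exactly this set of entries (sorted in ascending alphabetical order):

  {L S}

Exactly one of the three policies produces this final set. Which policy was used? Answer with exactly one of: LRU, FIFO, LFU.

Answer: LFU

Derivation:
Simulating under each policy and comparing final sets:
  LRU: final set = {G L} -> differs
  FIFO: final set = {G L} -> differs
  LFU: final set = {L S} -> MATCHES target
Only LFU produces the target set.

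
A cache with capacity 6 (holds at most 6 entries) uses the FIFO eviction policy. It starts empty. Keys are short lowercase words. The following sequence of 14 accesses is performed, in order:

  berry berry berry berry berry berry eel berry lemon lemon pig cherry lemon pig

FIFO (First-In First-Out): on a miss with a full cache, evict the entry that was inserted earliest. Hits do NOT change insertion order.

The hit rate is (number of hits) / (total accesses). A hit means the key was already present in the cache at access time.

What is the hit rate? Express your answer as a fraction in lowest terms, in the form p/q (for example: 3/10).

FIFO simulation (capacity=6):
  1. access berry: MISS. Cache (old->new): [berry]
  2. access berry: HIT. Cache (old->new): [berry]
  3. access berry: HIT. Cache (old->new): [berry]
  4. access berry: HIT. Cache (old->new): [berry]
  5. access berry: HIT. Cache (old->new): [berry]
  6. access berry: HIT. Cache (old->new): [berry]
  7. access eel: MISS. Cache (old->new): [berry eel]
  8. access berry: HIT. Cache (old->new): [berry eel]
  9. access lemon: MISS. Cache (old->new): [berry eel lemon]
  10. access lemon: HIT. Cache (old->new): [berry eel lemon]
  11. access pig: MISS. Cache (old->new): [berry eel lemon pig]
  12. access cherry: MISS. Cache (old->new): [berry eel lemon pig cherry]
  13. access lemon: HIT. Cache (old->new): [berry eel lemon pig cherry]
  14. access pig: HIT. Cache (old->new): [berry eel lemon pig cherry]
Total: 9 hits, 5 misses, 0 evictions

Hit rate = 9/14

Answer: 9/14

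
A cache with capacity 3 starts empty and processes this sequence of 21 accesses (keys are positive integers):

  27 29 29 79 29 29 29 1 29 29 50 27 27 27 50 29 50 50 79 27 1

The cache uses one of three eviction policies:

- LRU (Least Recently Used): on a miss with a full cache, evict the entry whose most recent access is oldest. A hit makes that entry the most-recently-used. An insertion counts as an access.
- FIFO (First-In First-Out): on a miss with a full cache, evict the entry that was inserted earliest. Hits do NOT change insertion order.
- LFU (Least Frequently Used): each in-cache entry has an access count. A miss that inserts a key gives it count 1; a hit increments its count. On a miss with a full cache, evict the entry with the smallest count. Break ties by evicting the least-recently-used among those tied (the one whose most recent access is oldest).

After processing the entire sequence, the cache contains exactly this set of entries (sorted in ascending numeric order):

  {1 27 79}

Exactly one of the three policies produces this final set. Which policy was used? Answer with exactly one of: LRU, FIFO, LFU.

Simulating under each policy and comparing final sets:
  LRU: final set = {1 27 79} -> MATCHES target
  FIFO: final set = {1 29 79} -> differs
  LFU: final set = {1 29 50} -> differs
Only LRU produces the target set.

Answer: LRU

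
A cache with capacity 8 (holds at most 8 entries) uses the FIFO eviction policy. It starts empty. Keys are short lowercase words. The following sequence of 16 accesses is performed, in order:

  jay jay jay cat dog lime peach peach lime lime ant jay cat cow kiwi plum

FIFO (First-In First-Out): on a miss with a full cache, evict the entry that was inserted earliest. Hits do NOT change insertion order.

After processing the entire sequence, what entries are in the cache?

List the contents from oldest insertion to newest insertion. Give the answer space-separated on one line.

FIFO simulation (capacity=8):
  1. access jay: MISS. Cache (old->new): [jay]
  2. access jay: HIT. Cache (old->new): [jay]
  3. access jay: HIT. Cache (old->new): [jay]
  4. access cat: MISS. Cache (old->new): [jay cat]
  5. access dog: MISS. Cache (old->new): [jay cat dog]
  6. access lime: MISS. Cache (old->new): [jay cat dog lime]
  7. access peach: MISS. Cache (old->new): [jay cat dog lime peach]
  8. access peach: HIT. Cache (old->new): [jay cat dog lime peach]
  9. access lime: HIT. Cache (old->new): [jay cat dog lime peach]
  10. access lime: HIT. Cache (old->new): [jay cat dog lime peach]
  11. access ant: MISS. Cache (old->new): [jay cat dog lime peach ant]
  12. access jay: HIT. Cache (old->new): [jay cat dog lime peach ant]
  13. access cat: HIT. Cache (old->new): [jay cat dog lime peach ant]
  14. access cow: MISS. Cache (old->new): [jay cat dog lime peach ant cow]
  15. access kiwi: MISS. Cache (old->new): [jay cat dog lime peach ant cow kiwi]
  16. access plum: MISS, evict jay. Cache (old->new): [cat dog lime peach ant cow kiwi plum]
Total: 7 hits, 9 misses, 1 evictions

Answer: cat dog lime peach ant cow kiwi plum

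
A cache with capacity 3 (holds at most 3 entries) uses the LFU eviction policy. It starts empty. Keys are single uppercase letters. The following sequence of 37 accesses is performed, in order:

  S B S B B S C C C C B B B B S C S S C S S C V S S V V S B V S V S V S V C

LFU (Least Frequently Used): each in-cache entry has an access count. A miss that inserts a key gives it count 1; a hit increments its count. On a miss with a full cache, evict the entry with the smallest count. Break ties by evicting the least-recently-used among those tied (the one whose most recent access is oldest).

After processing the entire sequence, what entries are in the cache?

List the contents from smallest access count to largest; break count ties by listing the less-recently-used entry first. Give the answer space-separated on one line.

LFU simulation (capacity=3):
  1. access S: MISS. Cache: [S(c=1)]
  2. access B: MISS. Cache: [S(c=1) B(c=1)]
  3. access S: HIT, count now 2. Cache: [B(c=1) S(c=2)]
  4. access B: HIT, count now 2. Cache: [S(c=2) B(c=2)]
  5. access B: HIT, count now 3. Cache: [S(c=2) B(c=3)]
  6. access S: HIT, count now 3. Cache: [B(c=3) S(c=3)]
  7. access C: MISS. Cache: [C(c=1) B(c=3) S(c=3)]
  8. access C: HIT, count now 2. Cache: [C(c=2) B(c=3) S(c=3)]
  9. access C: HIT, count now 3. Cache: [B(c=3) S(c=3) C(c=3)]
  10. access C: HIT, count now 4. Cache: [B(c=3) S(c=3) C(c=4)]
  11. access B: HIT, count now 4. Cache: [S(c=3) C(c=4) B(c=4)]
  12. access B: HIT, count now 5. Cache: [S(c=3) C(c=4) B(c=5)]
  13. access B: HIT, count now 6. Cache: [S(c=3) C(c=4) B(c=6)]
  14. access B: HIT, count now 7. Cache: [S(c=3) C(c=4) B(c=7)]
  15. access S: HIT, count now 4. Cache: [C(c=4) S(c=4) B(c=7)]
  16. access C: HIT, count now 5. Cache: [S(c=4) C(c=5) B(c=7)]
  17. access S: HIT, count now 5. Cache: [C(c=5) S(c=5) B(c=7)]
  18. access S: HIT, count now 6. Cache: [C(c=5) S(c=6) B(c=7)]
  19. access C: HIT, count now 6. Cache: [S(c=6) C(c=6) B(c=7)]
  20. access S: HIT, count now 7. Cache: [C(c=6) B(c=7) S(c=7)]
  21. access S: HIT, count now 8. Cache: [C(c=6) B(c=7) S(c=8)]
  22. access C: HIT, count now 7. Cache: [B(c=7) C(c=7) S(c=8)]
  23. access V: MISS, evict B(c=7). Cache: [V(c=1) C(c=7) S(c=8)]
  24. access S: HIT, count now 9. Cache: [V(c=1) C(c=7) S(c=9)]
  25. access S: HIT, count now 10. Cache: [V(c=1) C(c=7) S(c=10)]
  26. access V: HIT, count now 2. Cache: [V(c=2) C(c=7) S(c=10)]
  27. access V: HIT, count now 3. Cache: [V(c=3) C(c=7) S(c=10)]
  28. access S: HIT, count now 11. Cache: [V(c=3) C(c=7) S(c=11)]
  29. access B: MISS, evict V(c=3). Cache: [B(c=1) C(c=7) S(c=11)]
  30. access V: MISS, evict B(c=1). Cache: [V(c=1) C(c=7) S(c=11)]
  31. access S: HIT, count now 12. Cache: [V(c=1) C(c=7) S(c=12)]
  32. access V: HIT, count now 2. Cache: [V(c=2) C(c=7) S(c=12)]
  33. access S: HIT, count now 13. Cache: [V(c=2) C(c=7) S(c=13)]
  34. access V: HIT, count now 3. Cache: [V(c=3) C(c=7) S(c=13)]
  35. access S: HIT, count now 14. Cache: [V(c=3) C(c=7) S(c=14)]
  36. access V: HIT, count now 4. Cache: [V(c=4) C(c=7) S(c=14)]
  37. access C: HIT, count now 8. Cache: [V(c=4) C(c=8) S(c=14)]
Total: 31 hits, 6 misses, 3 evictions

Answer: V C S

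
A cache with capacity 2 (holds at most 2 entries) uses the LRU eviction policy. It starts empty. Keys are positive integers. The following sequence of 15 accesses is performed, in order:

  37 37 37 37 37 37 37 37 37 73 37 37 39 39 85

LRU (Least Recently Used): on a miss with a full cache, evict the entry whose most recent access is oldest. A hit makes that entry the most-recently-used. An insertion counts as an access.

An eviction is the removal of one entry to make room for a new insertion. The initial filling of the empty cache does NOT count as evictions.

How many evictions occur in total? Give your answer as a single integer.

LRU simulation (capacity=2):
  1. access 37: MISS. Cache (LRU->MRU): [37]
  2. access 37: HIT. Cache (LRU->MRU): [37]
  3. access 37: HIT. Cache (LRU->MRU): [37]
  4. access 37: HIT. Cache (LRU->MRU): [37]
  5. access 37: HIT. Cache (LRU->MRU): [37]
  6. access 37: HIT. Cache (LRU->MRU): [37]
  7. access 37: HIT. Cache (LRU->MRU): [37]
  8. access 37: HIT. Cache (LRU->MRU): [37]
  9. access 37: HIT. Cache (LRU->MRU): [37]
  10. access 73: MISS. Cache (LRU->MRU): [37 73]
  11. access 37: HIT. Cache (LRU->MRU): [73 37]
  12. access 37: HIT. Cache (LRU->MRU): [73 37]
  13. access 39: MISS, evict 73. Cache (LRU->MRU): [37 39]
  14. access 39: HIT. Cache (LRU->MRU): [37 39]
  15. access 85: MISS, evict 37. Cache (LRU->MRU): [39 85]
Total: 11 hits, 4 misses, 2 evictions

Answer: 2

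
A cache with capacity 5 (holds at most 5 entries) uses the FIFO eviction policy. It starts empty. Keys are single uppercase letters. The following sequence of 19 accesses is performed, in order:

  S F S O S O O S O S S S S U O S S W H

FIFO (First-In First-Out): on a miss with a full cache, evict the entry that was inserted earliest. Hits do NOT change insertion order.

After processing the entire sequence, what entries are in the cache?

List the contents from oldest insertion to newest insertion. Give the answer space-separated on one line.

FIFO simulation (capacity=5):
  1. access S: MISS. Cache (old->new): [S]
  2. access F: MISS. Cache (old->new): [S F]
  3. access S: HIT. Cache (old->new): [S F]
  4. access O: MISS. Cache (old->new): [S F O]
  5. access S: HIT. Cache (old->new): [S F O]
  6. access O: HIT. Cache (old->new): [S F O]
  7. access O: HIT. Cache (old->new): [S F O]
  8. access S: HIT. Cache (old->new): [S F O]
  9. access O: HIT. Cache (old->new): [S F O]
  10. access S: HIT. Cache (old->new): [S F O]
  11. access S: HIT. Cache (old->new): [S F O]
  12. access S: HIT. Cache (old->new): [S F O]
  13. access S: HIT. Cache (old->new): [S F O]
  14. access U: MISS. Cache (old->new): [S F O U]
  15. access O: HIT. Cache (old->new): [S F O U]
  16. access S: HIT. Cache (old->new): [S F O U]
  17. access S: HIT. Cache (old->new): [S F O U]
  18. access W: MISS. Cache (old->new): [S F O U W]
  19. access H: MISS, evict S. Cache (old->new): [F O U W H]
Total: 13 hits, 6 misses, 1 evictions

Answer: F O U W H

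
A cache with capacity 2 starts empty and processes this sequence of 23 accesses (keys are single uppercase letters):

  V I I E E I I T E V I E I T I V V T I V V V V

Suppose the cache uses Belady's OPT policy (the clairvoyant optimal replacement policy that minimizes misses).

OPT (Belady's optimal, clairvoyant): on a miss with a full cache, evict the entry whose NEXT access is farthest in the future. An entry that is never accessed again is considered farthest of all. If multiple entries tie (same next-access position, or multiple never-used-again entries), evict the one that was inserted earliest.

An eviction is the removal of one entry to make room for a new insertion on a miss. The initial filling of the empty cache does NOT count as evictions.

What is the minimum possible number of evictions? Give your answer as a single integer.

Answer: 7

Derivation:
OPT (Belady) simulation (capacity=2):
  1. access V: MISS. Cache: [V]
  2. access I: MISS. Cache: [V I]
  3. access I: HIT. Next use of I: step 6. Cache: [V I]
  4. access E: MISS, evict V (next use: step 10). Cache: [I E]
  5. access E: HIT. Next use of E: step 9. Cache: [I E]
  6. access I: HIT. Next use of I: step 7. Cache: [I E]
  7. access I: HIT. Next use of I: step 11. Cache: [I E]
  8. access T: MISS, evict I (next use: step 11). Cache: [E T]
  9. access E: HIT. Next use of E: step 12. Cache: [E T]
  10. access V: MISS, evict T (next use: step 14). Cache: [E V]
  11. access I: MISS, evict V (next use: step 16). Cache: [E I]
  12. access E: HIT. Next use of E: never. Cache: [E I]
  13. access I: HIT. Next use of I: step 15. Cache: [E I]
  14. access T: MISS, evict E (next use: never). Cache: [I T]
  15. access I: HIT. Next use of I: step 19. Cache: [I T]
  16. access V: MISS, evict I (next use: step 19). Cache: [T V]
  17. access V: HIT. Next use of V: step 20. Cache: [T V]
  18. access T: HIT. Next use of T: never. Cache: [T V]
  19. access I: MISS, evict T (next use: never). Cache: [V I]
  20. access V: HIT. Next use of V: step 21. Cache: [V I]
  21. access V: HIT. Next use of V: step 22. Cache: [V I]
  22. access V: HIT. Next use of V: step 23. Cache: [V I]
  23. access V: HIT. Next use of V: never. Cache: [V I]
Total: 14 hits, 9 misses, 7 evictions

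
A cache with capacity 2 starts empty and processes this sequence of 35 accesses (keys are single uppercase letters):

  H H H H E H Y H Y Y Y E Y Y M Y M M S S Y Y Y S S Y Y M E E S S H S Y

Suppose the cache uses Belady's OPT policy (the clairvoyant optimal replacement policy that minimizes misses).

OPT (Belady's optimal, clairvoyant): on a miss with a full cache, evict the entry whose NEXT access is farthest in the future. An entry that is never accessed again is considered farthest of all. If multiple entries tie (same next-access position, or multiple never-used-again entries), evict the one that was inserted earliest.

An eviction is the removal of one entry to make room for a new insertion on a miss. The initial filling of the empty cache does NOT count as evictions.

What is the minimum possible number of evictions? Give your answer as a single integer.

OPT (Belady) simulation (capacity=2):
  1. access H: MISS. Cache: [H]
  2. access H: HIT. Next use of H: step 3. Cache: [H]
  3. access H: HIT. Next use of H: step 4. Cache: [H]
  4. access H: HIT. Next use of H: step 6. Cache: [H]
  5. access E: MISS. Cache: [H E]
  6. access H: HIT. Next use of H: step 8. Cache: [H E]
  7. access Y: MISS, evict E (next use: step 12). Cache: [H Y]
  8. access H: HIT. Next use of H: step 33. Cache: [H Y]
  9. access Y: HIT. Next use of Y: step 10. Cache: [H Y]
  10. access Y: HIT. Next use of Y: step 11. Cache: [H Y]
  11. access Y: HIT. Next use of Y: step 13. Cache: [H Y]
  12. access E: MISS, evict H (next use: step 33). Cache: [Y E]
  13. access Y: HIT. Next use of Y: step 14. Cache: [Y E]
  14. access Y: HIT. Next use of Y: step 16. Cache: [Y E]
  15. access M: MISS, evict E (next use: step 29). Cache: [Y M]
  16. access Y: HIT. Next use of Y: step 21. Cache: [Y M]
  17. access M: HIT. Next use of M: step 18. Cache: [Y M]
  18. access M: HIT. Next use of M: step 28. Cache: [Y M]
  19. access S: MISS, evict M (next use: step 28). Cache: [Y S]
  20. access S: HIT. Next use of S: step 24. Cache: [Y S]
  21. access Y: HIT. Next use of Y: step 22. Cache: [Y S]
  22. access Y: HIT. Next use of Y: step 23. Cache: [Y S]
  23. access Y: HIT. Next use of Y: step 26. Cache: [Y S]
  24. access S: HIT. Next use of S: step 25. Cache: [Y S]
  25. access S: HIT. Next use of S: step 31. Cache: [Y S]
  26. access Y: HIT. Next use of Y: step 27. Cache: [Y S]
  27. access Y: HIT. Next use of Y: step 35. Cache: [Y S]
  28. access M: MISS, evict Y (next use: step 35). Cache: [S M]
  29. access E: MISS, evict M (next use: never). Cache: [S E]
  30. access E: HIT. Next use of E: never. Cache: [S E]
  31. access S: HIT. Next use of S: step 32. Cache: [S E]
  32. access S: HIT. Next use of S: step 34. Cache: [S E]
  33. access H: MISS, evict E (next use: never). Cache: [S H]
  34. access S: HIT. Next use of S: never. Cache: [S H]
  35. access Y: MISS, evict S (next use: never). Cache: [H Y]
Total: 25 hits, 10 misses, 8 evictions

Answer: 8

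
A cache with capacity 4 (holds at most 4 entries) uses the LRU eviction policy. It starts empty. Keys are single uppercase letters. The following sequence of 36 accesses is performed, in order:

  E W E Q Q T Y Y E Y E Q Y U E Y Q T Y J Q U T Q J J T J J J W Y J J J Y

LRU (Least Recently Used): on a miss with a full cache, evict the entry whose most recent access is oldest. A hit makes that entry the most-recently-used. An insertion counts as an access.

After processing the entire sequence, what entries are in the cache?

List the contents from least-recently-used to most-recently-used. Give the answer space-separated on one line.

Answer: T W J Y

Derivation:
LRU simulation (capacity=4):
  1. access E: MISS. Cache (LRU->MRU): [E]
  2. access W: MISS. Cache (LRU->MRU): [E W]
  3. access E: HIT. Cache (LRU->MRU): [W E]
  4. access Q: MISS. Cache (LRU->MRU): [W E Q]
  5. access Q: HIT. Cache (LRU->MRU): [W E Q]
  6. access T: MISS. Cache (LRU->MRU): [W E Q T]
  7. access Y: MISS, evict W. Cache (LRU->MRU): [E Q T Y]
  8. access Y: HIT. Cache (LRU->MRU): [E Q T Y]
  9. access E: HIT. Cache (LRU->MRU): [Q T Y E]
  10. access Y: HIT. Cache (LRU->MRU): [Q T E Y]
  11. access E: HIT. Cache (LRU->MRU): [Q T Y E]
  12. access Q: HIT. Cache (LRU->MRU): [T Y E Q]
  13. access Y: HIT. Cache (LRU->MRU): [T E Q Y]
  14. access U: MISS, evict T. Cache (LRU->MRU): [E Q Y U]
  15. access E: HIT. Cache (LRU->MRU): [Q Y U E]
  16. access Y: HIT. Cache (LRU->MRU): [Q U E Y]
  17. access Q: HIT. Cache (LRU->MRU): [U E Y Q]
  18. access T: MISS, evict U. Cache (LRU->MRU): [E Y Q T]
  19. access Y: HIT. Cache (LRU->MRU): [E Q T Y]
  20. access J: MISS, evict E. Cache (LRU->MRU): [Q T Y J]
  21. access Q: HIT. Cache (LRU->MRU): [T Y J Q]
  22. access U: MISS, evict T. Cache (LRU->MRU): [Y J Q U]
  23. access T: MISS, evict Y. Cache (LRU->MRU): [J Q U T]
  24. access Q: HIT. Cache (LRU->MRU): [J U T Q]
  25. access J: HIT. Cache (LRU->MRU): [U T Q J]
  26. access J: HIT. Cache (LRU->MRU): [U T Q J]
  27. access T: HIT. Cache (LRU->MRU): [U Q J T]
  28. access J: HIT. Cache (LRU->MRU): [U Q T J]
  29. access J: HIT. Cache (LRU->MRU): [U Q T J]
  30. access J: HIT. Cache (LRU->MRU): [U Q T J]
  31. access W: MISS, evict U. Cache (LRU->MRU): [Q T J W]
  32. access Y: MISS, evict Q. Cache (LRU->MRU): [T J W Y]
  33. access J: HIT. Cache (LRU->MRU): [T W Y J]
  34. access J: HIT. Cache (LRU->MRU): [T W Y J]
  35. access J: HIT. Cache (LRU->MRU): [T W Y J]
  36. access Y: HIT. Cache (LRU->MRU): [T W J Y]
Total: 24 hits, 12 misses, 8 evictions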